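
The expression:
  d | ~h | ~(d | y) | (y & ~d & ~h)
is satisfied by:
  {d: True, h: False, y: False}
  {h: False, y: False, d: False}
  {d: True, y: True, h: False}
  {y: True, h: False, d: False}
  {d: True, h: True, y: False}
  {h: True, d: False, y: False}
  {d: True, y: True, h: True}


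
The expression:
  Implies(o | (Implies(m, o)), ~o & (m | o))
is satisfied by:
  {m: True, o: False}


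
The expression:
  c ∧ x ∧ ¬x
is never true.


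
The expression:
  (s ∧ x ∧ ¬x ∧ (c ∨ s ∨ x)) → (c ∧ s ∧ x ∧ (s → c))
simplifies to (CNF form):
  True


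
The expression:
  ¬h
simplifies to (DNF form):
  ¬h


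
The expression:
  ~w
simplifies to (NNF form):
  ~w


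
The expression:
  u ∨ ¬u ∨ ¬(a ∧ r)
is always true.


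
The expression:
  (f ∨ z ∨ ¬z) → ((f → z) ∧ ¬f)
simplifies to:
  ¬f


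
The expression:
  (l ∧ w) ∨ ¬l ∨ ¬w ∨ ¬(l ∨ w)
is always true.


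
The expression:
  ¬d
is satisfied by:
  {d: False}


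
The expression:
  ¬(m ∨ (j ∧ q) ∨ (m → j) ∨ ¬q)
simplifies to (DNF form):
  False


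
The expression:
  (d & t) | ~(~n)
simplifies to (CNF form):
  (d | n) & (n | t)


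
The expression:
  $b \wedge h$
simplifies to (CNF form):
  $b \wedge h$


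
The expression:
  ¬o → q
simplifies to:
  o ∨ q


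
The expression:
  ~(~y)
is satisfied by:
  {y: True}


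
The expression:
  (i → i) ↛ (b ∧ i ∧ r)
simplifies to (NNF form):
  ¬b ∨ ¬i ∨ ¬r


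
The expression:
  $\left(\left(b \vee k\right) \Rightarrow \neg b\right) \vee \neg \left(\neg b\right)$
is always true.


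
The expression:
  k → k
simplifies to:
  True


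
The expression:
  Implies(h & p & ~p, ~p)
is always true.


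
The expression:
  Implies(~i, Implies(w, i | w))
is always true.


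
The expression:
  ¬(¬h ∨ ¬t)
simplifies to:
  h ∧ t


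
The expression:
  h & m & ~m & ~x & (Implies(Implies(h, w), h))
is never true.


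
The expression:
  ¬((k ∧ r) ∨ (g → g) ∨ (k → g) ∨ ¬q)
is never true.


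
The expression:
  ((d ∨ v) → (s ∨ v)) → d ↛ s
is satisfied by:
  {d: True, s: False}


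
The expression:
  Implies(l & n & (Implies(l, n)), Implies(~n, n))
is always true.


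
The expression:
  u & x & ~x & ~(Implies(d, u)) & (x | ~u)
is never true.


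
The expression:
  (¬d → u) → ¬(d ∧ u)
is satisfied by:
  {u: False, d: False}
  {d: True, u: False}
  {u: True, d: False}


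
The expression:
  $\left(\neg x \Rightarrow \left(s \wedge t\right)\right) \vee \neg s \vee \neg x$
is always true.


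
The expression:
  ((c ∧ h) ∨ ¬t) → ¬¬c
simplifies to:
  c ∨ t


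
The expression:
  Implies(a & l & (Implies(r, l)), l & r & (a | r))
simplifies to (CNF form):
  r | ~a | ~l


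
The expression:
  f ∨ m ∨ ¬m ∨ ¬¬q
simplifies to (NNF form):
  True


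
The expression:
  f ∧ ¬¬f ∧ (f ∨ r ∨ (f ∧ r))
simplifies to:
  f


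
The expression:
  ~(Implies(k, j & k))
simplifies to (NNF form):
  k & ~j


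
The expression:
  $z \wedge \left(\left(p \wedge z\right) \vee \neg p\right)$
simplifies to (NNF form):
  $z$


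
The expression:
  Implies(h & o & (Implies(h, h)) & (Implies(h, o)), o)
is always true.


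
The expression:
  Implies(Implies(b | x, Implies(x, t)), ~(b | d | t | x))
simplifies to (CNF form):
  ~t & (x | ~b) & (x | ~d)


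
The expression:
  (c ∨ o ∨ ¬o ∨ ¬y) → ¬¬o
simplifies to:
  o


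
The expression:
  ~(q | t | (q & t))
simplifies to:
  ~q & ~t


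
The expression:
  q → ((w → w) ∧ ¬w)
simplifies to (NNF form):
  ¬q ∨ ¬w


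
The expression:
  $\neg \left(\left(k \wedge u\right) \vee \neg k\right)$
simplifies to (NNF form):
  $k \wedge \neg u$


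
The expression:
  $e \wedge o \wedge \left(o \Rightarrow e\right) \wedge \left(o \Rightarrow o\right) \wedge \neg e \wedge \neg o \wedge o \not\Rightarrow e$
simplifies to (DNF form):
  $\text{False}$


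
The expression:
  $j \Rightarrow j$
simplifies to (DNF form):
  $\text{True}$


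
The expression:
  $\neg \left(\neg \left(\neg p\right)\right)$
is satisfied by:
  {p: False}


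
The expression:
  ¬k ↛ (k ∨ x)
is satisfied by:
  {x: False, k: False}


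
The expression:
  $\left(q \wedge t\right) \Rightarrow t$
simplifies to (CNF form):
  $\text{True}$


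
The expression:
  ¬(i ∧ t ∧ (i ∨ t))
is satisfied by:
  {t: False, i: False}
  {i: True, t: False}
  {t: True, i: False}


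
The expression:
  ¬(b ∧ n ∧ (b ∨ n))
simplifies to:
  ¬b ∨ ¬n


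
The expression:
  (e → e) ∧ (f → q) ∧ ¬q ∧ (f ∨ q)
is never true.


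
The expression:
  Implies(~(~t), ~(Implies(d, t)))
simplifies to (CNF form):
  ~t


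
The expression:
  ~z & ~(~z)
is never true.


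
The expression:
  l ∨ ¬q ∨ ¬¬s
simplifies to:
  l ∨ s ∨ ¬q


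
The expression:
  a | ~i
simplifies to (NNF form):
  a | ~i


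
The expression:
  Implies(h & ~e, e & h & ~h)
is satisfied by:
  {e: True, h: False}
  {h: False, e: False}
  {h: True, e: True}


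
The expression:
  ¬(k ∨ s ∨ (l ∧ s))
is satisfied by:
  {k: False, s: False}


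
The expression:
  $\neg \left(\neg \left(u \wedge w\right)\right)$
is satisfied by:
  {u: True, w: True}


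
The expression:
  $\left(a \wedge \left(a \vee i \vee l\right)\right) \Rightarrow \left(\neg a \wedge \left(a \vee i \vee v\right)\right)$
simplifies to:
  $\neg a$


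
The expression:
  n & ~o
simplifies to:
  n & ~o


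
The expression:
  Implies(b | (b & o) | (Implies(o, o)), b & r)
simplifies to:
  b & r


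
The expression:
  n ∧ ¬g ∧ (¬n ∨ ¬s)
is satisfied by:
  {n: True, g: False, s: False}


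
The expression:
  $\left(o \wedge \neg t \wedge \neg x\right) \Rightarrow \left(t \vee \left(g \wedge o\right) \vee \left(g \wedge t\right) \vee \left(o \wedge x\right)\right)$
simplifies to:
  $g \vee t \vee x \vee \neg o$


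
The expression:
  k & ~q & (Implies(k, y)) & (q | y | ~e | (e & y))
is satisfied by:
  {k: True, y: True, q: False}


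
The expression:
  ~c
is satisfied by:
  {c: False}


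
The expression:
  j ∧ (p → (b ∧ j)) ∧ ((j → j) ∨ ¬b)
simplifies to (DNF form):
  (b ∧ j) ∨ (j ∧ ¬p)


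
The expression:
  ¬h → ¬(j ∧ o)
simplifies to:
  h ∨ ¬j ∨ ¬o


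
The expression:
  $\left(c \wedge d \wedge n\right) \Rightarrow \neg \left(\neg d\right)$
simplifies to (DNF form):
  $\text{True}$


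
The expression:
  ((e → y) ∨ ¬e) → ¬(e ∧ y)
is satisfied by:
  {e: False, y: False}
  {y: True, e: False}
  {e: True, y: False}


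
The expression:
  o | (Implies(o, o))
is always true.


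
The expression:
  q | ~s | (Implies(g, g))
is always true.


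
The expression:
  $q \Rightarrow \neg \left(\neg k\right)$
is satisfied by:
  {k: True, q: False}
  {q: False, k: False}
  {q: True, k: True}


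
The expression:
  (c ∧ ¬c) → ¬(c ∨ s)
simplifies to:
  True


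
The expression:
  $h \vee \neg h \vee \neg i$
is always true.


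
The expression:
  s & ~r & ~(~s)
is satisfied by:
  {s: True, r: False}


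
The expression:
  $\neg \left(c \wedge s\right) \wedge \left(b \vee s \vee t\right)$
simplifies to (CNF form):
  $\left(s \vee \neg s\right) \wedge \left(\neg c \vee \neg s\right) \wedge \left(b \vee s \vee t\right) \wedge \left(b \vee s \vee \neg s\right) \wedge \left(b \vee t \vee \neg c\right) \wedge \left(b \vee \neg c \vee \neg s\right) \wedge \left(s \vee t \vee \neg s\right) \wedge \left(t \vee \neg c \vee \neg s\right)$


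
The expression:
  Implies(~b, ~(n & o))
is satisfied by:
  {b: True, o: False, n: False}
  {o: False, n: False, b: False}
  {b: True, n: True, o: False}
  {n: True, o: False, b: False}
  {b: True, o: True, n: False}
  {o: True, b: False, n: False}
  {b: True, n: True, o: True}


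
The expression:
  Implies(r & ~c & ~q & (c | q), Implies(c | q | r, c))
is always true.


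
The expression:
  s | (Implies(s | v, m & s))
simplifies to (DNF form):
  s | ~v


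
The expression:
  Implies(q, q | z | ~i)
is always true.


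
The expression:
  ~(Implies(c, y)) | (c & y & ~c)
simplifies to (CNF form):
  c & ~y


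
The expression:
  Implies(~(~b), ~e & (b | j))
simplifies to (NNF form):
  ~b | ~e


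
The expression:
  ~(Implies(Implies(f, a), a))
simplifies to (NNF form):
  ~a & ~f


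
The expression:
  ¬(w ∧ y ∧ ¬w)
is always true.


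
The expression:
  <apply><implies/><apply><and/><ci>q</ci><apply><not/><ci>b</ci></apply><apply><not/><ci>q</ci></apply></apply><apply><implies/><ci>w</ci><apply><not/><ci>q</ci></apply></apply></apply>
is always true.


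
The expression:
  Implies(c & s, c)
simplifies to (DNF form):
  True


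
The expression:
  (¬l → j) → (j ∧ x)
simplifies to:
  (j ∧ x) ∨ (¬j ∧ ¬l)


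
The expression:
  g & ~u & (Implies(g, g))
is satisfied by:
  {g: True, u: False}


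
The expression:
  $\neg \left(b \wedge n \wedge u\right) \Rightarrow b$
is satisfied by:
  {b: True}


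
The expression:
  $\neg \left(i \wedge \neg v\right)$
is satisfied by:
  {v: True, i: False}
  {i: False, v: False}
  {i: True, v: True}


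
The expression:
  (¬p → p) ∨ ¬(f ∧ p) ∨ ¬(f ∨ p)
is always true.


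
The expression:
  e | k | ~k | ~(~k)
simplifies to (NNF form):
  True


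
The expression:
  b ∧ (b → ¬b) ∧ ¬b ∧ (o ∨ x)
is never true.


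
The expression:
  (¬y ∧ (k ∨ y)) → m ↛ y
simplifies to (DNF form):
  m ∨ y ∨ ¬k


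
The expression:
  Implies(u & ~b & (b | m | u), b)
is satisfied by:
  {b: True, u: False}
  {u: False, b: False}
  {u: True, b: True}


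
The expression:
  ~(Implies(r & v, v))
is never true.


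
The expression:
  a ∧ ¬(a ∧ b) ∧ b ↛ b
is never true.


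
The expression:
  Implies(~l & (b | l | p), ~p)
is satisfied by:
  {l: True, p: False}
  {p: False, l: False}
  {p: True, l: True}


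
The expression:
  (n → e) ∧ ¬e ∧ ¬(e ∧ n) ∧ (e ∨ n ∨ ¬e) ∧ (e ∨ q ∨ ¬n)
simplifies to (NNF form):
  ¬e ∧ ¬n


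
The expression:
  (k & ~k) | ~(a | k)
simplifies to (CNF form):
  ~a & ~k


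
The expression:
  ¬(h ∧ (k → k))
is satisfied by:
  {h: False}


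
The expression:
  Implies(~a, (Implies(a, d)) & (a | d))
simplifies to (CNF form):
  a | d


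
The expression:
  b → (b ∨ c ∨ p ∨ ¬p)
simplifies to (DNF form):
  True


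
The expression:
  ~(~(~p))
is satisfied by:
  {p: False}


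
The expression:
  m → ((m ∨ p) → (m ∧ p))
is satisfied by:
  {p: True, m: False}
  {m: False, p: False}
  {m: True, p: True}


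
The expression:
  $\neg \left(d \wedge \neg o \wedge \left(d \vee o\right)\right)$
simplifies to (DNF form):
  $o \vee \neg d$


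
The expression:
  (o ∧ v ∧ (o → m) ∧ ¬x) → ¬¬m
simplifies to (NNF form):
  True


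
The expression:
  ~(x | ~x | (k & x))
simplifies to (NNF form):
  False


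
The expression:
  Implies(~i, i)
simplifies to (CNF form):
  i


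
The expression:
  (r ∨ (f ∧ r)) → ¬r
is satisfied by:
  {r: False}


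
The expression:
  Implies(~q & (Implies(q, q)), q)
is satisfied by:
  {q: True}


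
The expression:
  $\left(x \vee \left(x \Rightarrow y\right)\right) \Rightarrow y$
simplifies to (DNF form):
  $y$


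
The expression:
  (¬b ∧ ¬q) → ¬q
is always true.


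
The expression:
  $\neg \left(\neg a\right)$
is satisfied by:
  {a: True}


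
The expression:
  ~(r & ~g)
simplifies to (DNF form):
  g | ~r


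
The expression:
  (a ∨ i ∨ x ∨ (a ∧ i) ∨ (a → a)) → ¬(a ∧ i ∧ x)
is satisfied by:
  {x: False, a: False, i: False}
  {i: True, x: False, a: False}
  {a: True, x: False, i: False}
  {i: True, a: True, x: False}
  {x: True, i: False, a: False}
  {i: True, x: True, a: False}
  {a: True, x: True, i: False}


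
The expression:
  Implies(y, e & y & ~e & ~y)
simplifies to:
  ~y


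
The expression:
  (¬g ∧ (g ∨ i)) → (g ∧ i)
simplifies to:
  g ∨ ¬i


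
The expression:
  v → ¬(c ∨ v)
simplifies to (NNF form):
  ¬v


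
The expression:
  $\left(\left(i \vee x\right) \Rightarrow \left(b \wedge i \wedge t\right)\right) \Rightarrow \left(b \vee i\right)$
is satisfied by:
  {i: True, b: True, x: True}
  {i: True, b: True, x: False}
  {i: True, x: True, b: False}
  {i: True, x: False, b: False}
  {b: True, x: True, i: False}
  {b: True, x: False, i: False}
  {x: True, b: False, i: False}


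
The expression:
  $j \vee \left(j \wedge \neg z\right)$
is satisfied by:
  {j: True}


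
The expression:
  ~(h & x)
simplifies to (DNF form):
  ~h | ~x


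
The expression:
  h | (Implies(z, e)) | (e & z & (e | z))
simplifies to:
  e | h | ~z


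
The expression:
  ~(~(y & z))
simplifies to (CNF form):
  y & z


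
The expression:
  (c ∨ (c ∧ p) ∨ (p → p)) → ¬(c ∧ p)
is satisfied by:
  {p: False, c: False}
  {c: True, p: False}
  {p: True, c: False}


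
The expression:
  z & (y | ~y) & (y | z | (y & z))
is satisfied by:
  {z: True}


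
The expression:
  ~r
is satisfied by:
  {r: False}


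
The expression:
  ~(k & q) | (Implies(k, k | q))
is always true.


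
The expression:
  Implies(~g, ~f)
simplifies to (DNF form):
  g | ~f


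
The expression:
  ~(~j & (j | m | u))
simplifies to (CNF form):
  (j | ~m) & (j | ~u)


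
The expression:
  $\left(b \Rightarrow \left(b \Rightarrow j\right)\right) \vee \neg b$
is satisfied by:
  {j: True, b: False}
  {b: False, j: False}
  {b: True, j: True}


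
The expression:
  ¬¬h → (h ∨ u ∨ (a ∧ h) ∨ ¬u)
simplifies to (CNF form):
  True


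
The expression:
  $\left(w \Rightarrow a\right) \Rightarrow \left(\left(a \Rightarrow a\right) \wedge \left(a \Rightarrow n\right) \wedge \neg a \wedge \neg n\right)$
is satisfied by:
  {w: True, a: False, n: False}
  {w: False, a: False, n: False}
  {n: True, w: True, a: False}


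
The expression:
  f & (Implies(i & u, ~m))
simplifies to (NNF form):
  f & (~i | ~m | ~u)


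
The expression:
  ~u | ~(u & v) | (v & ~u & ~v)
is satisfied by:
  {u: False, v: False}
  {v: True, u: False}
  {u: True, v: False}


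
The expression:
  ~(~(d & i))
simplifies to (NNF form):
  d & i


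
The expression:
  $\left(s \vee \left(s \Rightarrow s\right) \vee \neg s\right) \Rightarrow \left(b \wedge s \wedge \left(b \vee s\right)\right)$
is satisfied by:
  {b: True, s: True}


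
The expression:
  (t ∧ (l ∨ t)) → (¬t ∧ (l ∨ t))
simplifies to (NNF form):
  ¬t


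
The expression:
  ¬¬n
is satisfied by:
  {n: True}


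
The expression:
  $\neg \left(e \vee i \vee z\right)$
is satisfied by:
  {i: False, e: False, z: False}


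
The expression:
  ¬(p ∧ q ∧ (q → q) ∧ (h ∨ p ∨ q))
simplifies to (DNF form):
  ¬p ∨ ¬q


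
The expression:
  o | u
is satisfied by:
  {o: True, u: True}
  {o: True, u: False}
  {u: True, o: False}


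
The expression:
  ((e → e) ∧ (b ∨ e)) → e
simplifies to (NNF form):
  e ∨ ¬b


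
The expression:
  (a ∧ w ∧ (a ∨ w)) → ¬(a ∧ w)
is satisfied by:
  {w: False, a: False}
  {a: True, w: False}
  {w: True, a: False}


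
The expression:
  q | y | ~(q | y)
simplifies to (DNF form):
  True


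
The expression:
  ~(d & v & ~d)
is always true.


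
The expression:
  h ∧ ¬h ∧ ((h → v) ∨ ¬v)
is never true.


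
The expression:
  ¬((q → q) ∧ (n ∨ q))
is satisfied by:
  {n: False, q: False}


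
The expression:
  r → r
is always true.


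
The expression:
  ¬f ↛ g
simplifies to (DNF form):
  g ∨ ¬f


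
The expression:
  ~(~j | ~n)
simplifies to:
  j & n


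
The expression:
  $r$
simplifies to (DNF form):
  $r$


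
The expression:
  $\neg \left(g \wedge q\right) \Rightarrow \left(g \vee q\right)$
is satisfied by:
  {q: True, g: True}
  {q: True, g: False}
  {g: True, q: False}


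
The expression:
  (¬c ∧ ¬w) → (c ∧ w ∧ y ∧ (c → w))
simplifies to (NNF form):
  c ∨ w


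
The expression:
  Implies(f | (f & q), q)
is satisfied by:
  {q: True, f: False}
  {f: False, q: False}
  {f: True, q: True}


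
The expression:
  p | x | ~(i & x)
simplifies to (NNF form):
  True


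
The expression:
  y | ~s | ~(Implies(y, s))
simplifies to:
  y | ~s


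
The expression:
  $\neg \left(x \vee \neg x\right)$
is never true.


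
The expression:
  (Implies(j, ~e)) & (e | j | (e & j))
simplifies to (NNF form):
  (e & ~j) | (j & ~e)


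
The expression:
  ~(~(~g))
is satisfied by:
  {g: False}


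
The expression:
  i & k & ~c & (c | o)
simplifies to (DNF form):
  i & k & o & ~c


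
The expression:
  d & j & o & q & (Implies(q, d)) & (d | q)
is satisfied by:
  {j: True, o: True, d: True, q: True}


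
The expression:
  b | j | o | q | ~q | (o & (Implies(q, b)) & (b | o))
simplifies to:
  True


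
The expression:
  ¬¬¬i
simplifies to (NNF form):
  ¬i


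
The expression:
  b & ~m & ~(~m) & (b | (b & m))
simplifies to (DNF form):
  False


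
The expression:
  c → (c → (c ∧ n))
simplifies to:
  n ∨ ¬c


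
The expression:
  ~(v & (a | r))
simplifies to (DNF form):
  ~v | (~a & ~r)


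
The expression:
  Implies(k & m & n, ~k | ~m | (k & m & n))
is always true.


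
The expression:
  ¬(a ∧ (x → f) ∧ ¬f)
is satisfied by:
  {x: True, f: True, a: False}
  {x: True, f: False, a: False}
  {f: True, x: False, a: False}
  {x: False, f: False, a: False}
  {x: True, a: True, f: True}
  {x: True, a: True, f: False}
  {a: True, f: True, x: False}


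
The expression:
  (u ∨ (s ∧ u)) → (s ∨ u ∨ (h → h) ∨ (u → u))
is always true.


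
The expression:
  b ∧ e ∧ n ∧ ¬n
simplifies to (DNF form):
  False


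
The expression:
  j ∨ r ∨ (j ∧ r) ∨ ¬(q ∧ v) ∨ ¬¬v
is always true.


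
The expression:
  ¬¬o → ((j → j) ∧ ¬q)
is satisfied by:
  {o: False, q: False}
  {q: True, o: False}
  {o: True, q: False}


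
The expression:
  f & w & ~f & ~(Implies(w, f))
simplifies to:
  False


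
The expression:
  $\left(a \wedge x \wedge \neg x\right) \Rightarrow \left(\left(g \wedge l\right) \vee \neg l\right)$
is always true.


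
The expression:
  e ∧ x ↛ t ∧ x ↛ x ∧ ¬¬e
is never true.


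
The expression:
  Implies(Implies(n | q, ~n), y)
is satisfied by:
  {n: True, y: True}
  {n: True, y: False}
  {y: True, n: False}


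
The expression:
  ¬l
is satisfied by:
  {l: False}


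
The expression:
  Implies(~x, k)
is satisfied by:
  {x: True, k: True}
  {x: True, k: False}
  {k: True, x: False}


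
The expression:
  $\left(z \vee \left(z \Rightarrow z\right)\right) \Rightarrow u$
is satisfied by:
  {u: True}


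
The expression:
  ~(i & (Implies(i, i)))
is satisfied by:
  {i: False}


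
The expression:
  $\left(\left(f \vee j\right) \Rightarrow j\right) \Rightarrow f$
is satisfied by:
  {f: True}


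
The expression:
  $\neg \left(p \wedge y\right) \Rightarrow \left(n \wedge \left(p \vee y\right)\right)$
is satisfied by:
  {y: True, p: True, n: True}
  {y: True, p: True, n: False}
  {y: True, n: True, p: False}
  {p: True, n: True, y: False}


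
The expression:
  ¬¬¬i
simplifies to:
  ¬i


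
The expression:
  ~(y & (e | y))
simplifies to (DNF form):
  ~y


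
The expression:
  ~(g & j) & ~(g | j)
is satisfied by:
  {g: False, j: False}


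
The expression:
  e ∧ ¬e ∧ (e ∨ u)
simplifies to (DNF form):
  False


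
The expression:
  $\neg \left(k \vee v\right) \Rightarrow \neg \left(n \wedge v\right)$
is always true.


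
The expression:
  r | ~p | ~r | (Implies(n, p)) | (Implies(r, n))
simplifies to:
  True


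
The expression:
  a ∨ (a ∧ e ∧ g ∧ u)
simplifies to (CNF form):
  a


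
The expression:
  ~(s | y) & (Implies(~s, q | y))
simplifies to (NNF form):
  q & ~s & ~y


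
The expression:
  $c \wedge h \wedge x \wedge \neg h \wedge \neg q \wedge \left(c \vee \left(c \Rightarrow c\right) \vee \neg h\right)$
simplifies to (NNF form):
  $\text{False}$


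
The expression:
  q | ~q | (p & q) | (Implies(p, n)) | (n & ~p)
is always true.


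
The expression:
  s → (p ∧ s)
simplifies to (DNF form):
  p ∨ ¬s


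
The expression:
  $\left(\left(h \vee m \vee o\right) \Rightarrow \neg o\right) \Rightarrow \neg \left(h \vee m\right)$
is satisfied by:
  {o: True, m: False, h: False}
  {o: True, h: True, m: False}
  {o: True, m: True, h: False}
  {o: True, h: True, m: True}
  {h: False, m: False, o: False}


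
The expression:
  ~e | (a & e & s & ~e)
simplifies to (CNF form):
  ~e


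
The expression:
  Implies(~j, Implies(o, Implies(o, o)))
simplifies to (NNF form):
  True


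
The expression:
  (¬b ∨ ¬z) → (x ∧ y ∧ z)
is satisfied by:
  {z: True, b: True, y: True, x: True}
  {z: True, b: True, y: True, x: False}
  {z: True, b: True, x: True, y: False}
  {z: True, b: True, x: False, y: False}
  {z: True, y: True, x: True, b: False}


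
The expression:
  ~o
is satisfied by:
  {o: False}


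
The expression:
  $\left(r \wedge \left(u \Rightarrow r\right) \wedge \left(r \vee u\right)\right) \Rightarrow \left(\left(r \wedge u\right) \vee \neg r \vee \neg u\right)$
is always true.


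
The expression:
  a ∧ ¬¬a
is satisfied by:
  {a: True}


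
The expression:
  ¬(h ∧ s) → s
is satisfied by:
  {s: True}


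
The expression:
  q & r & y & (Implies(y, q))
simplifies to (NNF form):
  q & r & y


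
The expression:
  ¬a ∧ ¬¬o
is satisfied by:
  {o: True, a: False}


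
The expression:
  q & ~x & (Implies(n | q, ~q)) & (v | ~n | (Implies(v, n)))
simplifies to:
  False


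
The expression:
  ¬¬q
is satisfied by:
  {q: True}


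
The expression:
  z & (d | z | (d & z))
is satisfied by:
  {z: True}


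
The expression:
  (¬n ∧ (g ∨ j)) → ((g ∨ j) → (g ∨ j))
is always true.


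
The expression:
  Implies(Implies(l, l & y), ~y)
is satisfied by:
  {y: False}


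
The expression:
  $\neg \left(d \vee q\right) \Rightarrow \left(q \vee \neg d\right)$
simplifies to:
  $\text{True}$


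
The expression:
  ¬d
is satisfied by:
  {d: False}


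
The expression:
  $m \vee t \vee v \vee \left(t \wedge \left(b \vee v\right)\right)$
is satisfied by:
  {t: True, m: True, v: True}
  {t: True, m: True, v: False}
  {t: True, v: True, m: False}
  {t: True, v: False, m: False}
  {m: True, v: True, t: False}
  {m: True, v: False, t: False}
  {v: True, m: False, t: False}


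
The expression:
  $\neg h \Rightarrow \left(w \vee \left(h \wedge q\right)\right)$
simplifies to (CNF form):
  $h \vee w$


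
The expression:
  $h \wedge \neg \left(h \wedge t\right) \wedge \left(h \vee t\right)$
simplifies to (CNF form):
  $h \wedge \neg t$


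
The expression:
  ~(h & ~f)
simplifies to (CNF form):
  f | ~h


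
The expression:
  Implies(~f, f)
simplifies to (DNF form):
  f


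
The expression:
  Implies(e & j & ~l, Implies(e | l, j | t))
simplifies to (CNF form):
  True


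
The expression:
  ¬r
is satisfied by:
  {r: False}


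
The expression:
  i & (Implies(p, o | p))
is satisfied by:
  {i: True}


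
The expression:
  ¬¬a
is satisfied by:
  {a: True}


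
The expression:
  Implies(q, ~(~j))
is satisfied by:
  {j: True, q: False}
  {q: False, j: False}
  {q: True, j: True}


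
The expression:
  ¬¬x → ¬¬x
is always true.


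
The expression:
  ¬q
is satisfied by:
  {q: False}


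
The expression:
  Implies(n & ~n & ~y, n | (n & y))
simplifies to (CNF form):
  True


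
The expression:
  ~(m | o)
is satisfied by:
  {o: False, m: False}


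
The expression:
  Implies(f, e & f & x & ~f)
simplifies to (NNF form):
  ~f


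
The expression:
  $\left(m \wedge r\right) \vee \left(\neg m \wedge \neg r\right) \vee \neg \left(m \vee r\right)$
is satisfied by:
  {m: False, r: False}
  {r: True, m: True}


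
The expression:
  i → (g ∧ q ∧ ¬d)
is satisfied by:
  {q: True, g: True, d: False, i: False}
  {q: True, g: False, d: False, i: False}
  {g: True, q: False, d: False, i: False}
  {q: False, g: False, d: False, i: False}
  {q: True, d: True, g: True, i: False}
  {q: True, d: True, g: False, i: False}
  {d: True, g: True, q: False, i: False}
  {d: True, g: False, q: False, i: False}
  {i: True, q: True, d: False, g: True}


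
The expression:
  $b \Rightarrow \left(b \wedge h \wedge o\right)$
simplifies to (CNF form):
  $\left(h \vee \neg b\right) \wedge \left(o \vee \neg b\right)$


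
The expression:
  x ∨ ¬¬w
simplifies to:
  w ∨ x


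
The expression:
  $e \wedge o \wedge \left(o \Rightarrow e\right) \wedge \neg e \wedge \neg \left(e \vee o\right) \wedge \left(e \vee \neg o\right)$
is never true.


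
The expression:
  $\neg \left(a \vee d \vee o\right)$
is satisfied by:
  {d: False, o: False, a: False}


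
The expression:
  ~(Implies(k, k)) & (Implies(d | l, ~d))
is never true.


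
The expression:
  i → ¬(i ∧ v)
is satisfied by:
  {v: False, i: False}
  {i: True, v: False}
  {v: True, i: False}


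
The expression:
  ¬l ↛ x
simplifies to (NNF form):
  x ∨ ¬l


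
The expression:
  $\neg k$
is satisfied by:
  {k: False}


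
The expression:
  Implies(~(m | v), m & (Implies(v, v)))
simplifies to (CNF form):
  m | v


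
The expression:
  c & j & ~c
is never true.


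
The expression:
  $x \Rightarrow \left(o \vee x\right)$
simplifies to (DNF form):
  $\text{True}$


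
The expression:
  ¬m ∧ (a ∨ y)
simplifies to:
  ¬m ∧ (a ∨ y)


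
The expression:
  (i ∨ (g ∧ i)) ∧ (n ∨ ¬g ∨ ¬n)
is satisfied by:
  {i: True}


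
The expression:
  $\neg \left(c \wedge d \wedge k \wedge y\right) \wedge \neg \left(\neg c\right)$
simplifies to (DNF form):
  $\left(c \wedge \neg d\right) \vee \left(c \wedge \neg k\right) \vee \left(c \wedge \neg y\right)$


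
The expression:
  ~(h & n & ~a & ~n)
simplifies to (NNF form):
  True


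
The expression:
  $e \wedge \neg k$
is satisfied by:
  {e: True, k: False}


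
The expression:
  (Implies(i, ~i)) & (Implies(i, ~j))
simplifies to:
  ~i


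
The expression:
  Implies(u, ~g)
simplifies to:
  ~g | ~u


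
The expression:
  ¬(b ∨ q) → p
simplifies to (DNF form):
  b ∨ p ∨ q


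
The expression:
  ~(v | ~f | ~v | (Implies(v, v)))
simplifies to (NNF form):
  False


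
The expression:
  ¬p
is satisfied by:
  {p: False}


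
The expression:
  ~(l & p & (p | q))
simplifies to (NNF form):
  ~l | ~p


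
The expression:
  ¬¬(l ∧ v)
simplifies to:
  l ∧ v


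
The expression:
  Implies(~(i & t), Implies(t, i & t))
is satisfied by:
  {i: True, t: False}
  {t: False, i: False}
  {t: True, i: True}


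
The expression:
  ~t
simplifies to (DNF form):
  ~t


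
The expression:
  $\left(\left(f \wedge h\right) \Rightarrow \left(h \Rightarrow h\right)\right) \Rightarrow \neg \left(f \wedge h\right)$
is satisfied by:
  {h: False, f: False}
  {f: True, h: False}
  {h: True, f: False}


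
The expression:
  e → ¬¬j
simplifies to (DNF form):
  j ∨ ¬e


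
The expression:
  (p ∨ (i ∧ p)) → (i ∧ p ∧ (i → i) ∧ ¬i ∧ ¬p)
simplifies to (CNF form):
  ¬p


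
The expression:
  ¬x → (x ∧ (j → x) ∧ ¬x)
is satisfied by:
  {x: True}


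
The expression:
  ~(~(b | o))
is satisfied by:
  {b: True, o: True}
  {b: True, o: False}
  {o: True, b: False}


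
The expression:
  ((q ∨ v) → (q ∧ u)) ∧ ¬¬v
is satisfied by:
  {u: True, q: True, v: True}


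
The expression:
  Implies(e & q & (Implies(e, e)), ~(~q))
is always true.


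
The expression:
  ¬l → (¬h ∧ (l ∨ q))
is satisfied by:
  {q: True, l: True, h: False}
  {l: True, h: False, q: False}
  {q: True, l: True, h: True}
  {l: True, h: True, q: False}
  {q: True, h: False, l: False}


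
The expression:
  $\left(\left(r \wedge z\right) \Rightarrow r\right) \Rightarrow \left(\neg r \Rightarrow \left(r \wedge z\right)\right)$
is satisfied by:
  {r: True}


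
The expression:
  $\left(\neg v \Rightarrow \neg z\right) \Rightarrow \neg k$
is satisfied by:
  {z: True, k: False, v: False}
  {z: False, k: False, v: False}
  {v: True, z: True, k: False}
  {v: True, z: False, k: False}
  {k: True, z: True, v: False}


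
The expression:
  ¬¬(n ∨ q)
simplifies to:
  n ∨ q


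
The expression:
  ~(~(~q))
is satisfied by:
  {q: False}


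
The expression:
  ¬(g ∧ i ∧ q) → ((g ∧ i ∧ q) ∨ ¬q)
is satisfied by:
  {g: True, i: True, q: False}
  {g: True, i: False, q: False}
  {i: True, g: False, q: False}
  {g: False, i: False, q: False}
  {q: True, g: True, i: True}


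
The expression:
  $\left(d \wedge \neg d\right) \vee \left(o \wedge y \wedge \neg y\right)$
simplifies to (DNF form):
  $\text{False}$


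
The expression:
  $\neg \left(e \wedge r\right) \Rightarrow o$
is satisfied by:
  {o: True, e: True, r: True}
  {o: True, e: True, r: False}
  {o: True, r: True, e: False}
  {o: True, r: False, e: False}
  {e: True, r: True, o: False}


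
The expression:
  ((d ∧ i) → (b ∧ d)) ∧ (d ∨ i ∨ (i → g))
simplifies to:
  b ∨ ¬d ∨ ¬i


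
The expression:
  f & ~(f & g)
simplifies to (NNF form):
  f & ~g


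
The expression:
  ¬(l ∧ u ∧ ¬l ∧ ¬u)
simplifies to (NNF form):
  True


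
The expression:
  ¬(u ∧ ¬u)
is always true.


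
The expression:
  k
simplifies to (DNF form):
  k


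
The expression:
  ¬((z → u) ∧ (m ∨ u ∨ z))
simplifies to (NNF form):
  ¬u ∧ (z ∨ ¬m)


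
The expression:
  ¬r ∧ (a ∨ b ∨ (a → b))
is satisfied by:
  {r: False}


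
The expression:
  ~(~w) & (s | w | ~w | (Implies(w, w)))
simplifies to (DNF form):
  w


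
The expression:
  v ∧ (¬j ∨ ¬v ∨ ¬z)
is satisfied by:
  {v: True, z: False, j: False}
  {j: True, v: True, z: False}
  {z: True, v: True, j: False}


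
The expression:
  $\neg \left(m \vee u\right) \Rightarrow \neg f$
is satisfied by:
  {m: True, u: True, f: False}
  {m: True, u: False, f: False}
  {u: True, m: False, f: False}
  {m: False, u: False, f: False}
  {f: True, m: True, u: True}
  {f: True, m: True, u: False}
  {f: True, u: True, m: False}


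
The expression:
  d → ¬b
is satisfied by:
  {d: False, b: False}
  {b: True, d: False}
  {d: True, b: False}


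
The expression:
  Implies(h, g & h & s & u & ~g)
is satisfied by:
  {h: False}


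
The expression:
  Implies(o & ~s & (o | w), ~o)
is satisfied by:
  {s: True, o: False}
  {o: False, s: False}
  {o: True, s: True}


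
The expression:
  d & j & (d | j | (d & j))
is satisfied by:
  {j: True, d: True}


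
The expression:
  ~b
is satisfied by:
  {b: False}


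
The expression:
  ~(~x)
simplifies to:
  x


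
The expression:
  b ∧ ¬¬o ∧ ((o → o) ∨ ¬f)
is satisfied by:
  {b: True, o: True}


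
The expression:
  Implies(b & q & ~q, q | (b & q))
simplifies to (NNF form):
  True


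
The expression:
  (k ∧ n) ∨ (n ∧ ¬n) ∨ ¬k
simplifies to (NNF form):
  n ∨ ¬k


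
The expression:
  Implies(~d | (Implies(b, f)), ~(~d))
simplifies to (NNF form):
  d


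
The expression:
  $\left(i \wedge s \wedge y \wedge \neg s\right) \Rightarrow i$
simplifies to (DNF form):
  $\text{True}$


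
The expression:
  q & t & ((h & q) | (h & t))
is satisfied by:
  {t: True, h: True, q: True}


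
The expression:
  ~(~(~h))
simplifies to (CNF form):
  ~h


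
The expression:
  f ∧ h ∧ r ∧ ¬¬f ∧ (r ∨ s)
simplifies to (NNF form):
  f ∧ h ∧ r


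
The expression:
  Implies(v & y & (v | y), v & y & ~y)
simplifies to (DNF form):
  ~v | ~y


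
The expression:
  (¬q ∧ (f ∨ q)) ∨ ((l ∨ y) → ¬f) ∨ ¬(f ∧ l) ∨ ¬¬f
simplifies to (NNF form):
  True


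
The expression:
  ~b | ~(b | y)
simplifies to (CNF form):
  ~b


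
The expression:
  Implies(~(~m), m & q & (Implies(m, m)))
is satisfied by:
  {q: True, m: False}
  {m: False, q: False}
  {m: True, q: True}


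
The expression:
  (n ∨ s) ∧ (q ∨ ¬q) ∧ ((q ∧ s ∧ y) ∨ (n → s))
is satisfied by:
  {s: True}


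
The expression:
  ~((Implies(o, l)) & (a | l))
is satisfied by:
  {o: True, l: False, a: False}
  {o: False, l: False, a: False}
  {a: True, o: True, l: False}


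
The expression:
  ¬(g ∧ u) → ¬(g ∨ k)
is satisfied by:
  {u: True, k: False, g: False}
  {k: False, g: False, u: False}
  {g: True, u: True, k: False}
  {g: True, u: True, k: True}


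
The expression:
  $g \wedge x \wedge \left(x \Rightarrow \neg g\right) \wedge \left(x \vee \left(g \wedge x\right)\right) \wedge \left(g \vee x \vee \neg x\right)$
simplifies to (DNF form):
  $\text{False}$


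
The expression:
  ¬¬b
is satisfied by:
  {b: True}


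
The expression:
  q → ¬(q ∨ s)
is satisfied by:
  {q: False}


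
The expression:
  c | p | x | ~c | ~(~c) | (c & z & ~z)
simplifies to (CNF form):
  True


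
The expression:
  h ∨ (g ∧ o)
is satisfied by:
  {o: True, h: True, g: True}
  {o: True, h: True, g: False}
  {h: True, g: True, o: False}
  {h: True, g: False, o: False}
  {o: True, g: True, h: False}


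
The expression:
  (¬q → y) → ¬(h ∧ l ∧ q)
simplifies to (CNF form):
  ¬h ∨ ¬l ∨ ¬q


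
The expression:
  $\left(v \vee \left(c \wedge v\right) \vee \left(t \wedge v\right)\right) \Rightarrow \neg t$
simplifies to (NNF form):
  $\neg t \vee \neg v$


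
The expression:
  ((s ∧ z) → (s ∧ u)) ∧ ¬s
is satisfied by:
  {s: False}


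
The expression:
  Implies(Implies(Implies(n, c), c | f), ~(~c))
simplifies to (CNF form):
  (c | ~f) & (c | ~n)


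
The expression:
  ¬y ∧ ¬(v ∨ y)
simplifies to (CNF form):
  ¬v ∧ ¬y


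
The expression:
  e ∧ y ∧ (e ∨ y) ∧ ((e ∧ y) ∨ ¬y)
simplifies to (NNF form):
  e ∧ y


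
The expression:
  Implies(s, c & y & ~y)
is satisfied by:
  {s: False}


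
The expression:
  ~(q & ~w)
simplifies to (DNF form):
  w | ~q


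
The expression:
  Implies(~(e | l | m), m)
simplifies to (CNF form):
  e | l | m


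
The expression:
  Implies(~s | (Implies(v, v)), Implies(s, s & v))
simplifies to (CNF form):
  v | ~s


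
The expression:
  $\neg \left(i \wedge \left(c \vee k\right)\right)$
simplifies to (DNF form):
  $\left(\neg c \wedge \neg k\right) \vee \neg i$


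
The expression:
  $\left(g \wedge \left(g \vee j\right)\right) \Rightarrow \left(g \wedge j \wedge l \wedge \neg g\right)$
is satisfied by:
  {g: False}


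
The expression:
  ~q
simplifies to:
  ~q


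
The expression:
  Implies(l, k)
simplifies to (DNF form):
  k | ~l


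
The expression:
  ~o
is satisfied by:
  {o: False}


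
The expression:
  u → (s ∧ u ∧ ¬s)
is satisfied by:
  {u: False}


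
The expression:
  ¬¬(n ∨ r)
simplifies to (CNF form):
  n ∨ r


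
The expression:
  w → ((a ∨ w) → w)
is always true.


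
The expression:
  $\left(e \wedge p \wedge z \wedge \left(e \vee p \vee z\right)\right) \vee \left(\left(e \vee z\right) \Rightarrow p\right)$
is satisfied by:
  {p: True, e: False, z: False}
  {z: True, p: True, e: False}
  {p: True, e: True, z: False}
  {z: True, p: True, e: True}
  {z: False, e: False, p: False}


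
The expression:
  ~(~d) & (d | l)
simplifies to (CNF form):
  d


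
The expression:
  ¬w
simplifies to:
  ¬w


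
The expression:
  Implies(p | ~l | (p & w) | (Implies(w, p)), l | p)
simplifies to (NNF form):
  l | p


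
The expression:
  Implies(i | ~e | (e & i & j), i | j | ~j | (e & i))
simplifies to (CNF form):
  True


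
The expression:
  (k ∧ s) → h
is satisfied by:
  {h: True, s: False, k: False}
  {s: False, k: False, h: False}
  {h: True, k: True, s: False}
  {k: True, s: False, h: False}
  {h: True, s: True, k: False}
  {s: True, h: False, k: False}
  {h: True, k: True, s: True}


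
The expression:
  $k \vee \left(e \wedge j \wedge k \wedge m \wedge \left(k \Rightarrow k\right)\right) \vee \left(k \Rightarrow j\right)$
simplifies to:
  $\text{True}$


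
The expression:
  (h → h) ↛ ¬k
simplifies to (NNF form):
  k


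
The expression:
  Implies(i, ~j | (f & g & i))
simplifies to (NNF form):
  ~i | ~j | (f & g)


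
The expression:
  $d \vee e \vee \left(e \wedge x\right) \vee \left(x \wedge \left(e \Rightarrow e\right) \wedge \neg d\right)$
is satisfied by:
  {x: True, d: True, e: True}
  {x: True, d: True, e: False}
  {x: True, e: True, d: False}
  {x: True, e: False, d: False}
  {d: True, e: True, x: False}
  {d: True, e: False, x: False}
  {e: True, d: False, x: False}


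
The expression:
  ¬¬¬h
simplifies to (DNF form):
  ¬h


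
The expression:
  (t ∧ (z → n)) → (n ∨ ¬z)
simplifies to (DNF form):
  True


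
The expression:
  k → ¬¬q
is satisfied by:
  {q: True, k: False}
  {k: False, q: False}
  {k: True, q: True}


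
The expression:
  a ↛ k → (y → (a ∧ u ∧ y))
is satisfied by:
  {k: True, u: True, y: False, a: False}
  {k: True, u: False, y: False, a: False}
  {u: True, k: False, y: False, a: False}
  {k: False, u: False, y: False, a: False}
  {a: True, k: True, u: True, y: False}
  {a: True, k: True, u: False, y: False}
  {a: True, u: True, k: False, y: False}
  {a: True, u: False, k: False, y: False}
  {k: True, y: True, u: True, a: False}
  {k: True, y: True, u: False, a: False}
  {y: True, u: True, k: False, a: False}
  {y: True, k: False, u: False, a: False}
  {a: True, y: True, k: True, u: True}
  {a: True, y: True, k: True, u: False}
  {a: True, y: True, u: True, k: False}


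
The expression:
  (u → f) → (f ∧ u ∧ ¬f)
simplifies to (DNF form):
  u ∧ ¬f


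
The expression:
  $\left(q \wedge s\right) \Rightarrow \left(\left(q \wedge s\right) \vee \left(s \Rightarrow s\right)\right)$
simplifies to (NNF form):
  $\text{True}$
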